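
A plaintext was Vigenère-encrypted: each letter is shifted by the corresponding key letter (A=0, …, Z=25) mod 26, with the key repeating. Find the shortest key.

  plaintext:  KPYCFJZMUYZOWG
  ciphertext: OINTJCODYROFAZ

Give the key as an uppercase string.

  i= 0: O-K =  4 → E
  i= 1: I-P = 19 → T
  i= 2: N-Y = 15 → P
  i= 3: T-C = 17 → R
  i= 4: J-F =  4 → E
  i= 5: C-J = 19 → T
  i= 6: O-Z = 15 → P
  i= 7: D-M = 17 → R
  i= 8: Y-U =  4 → E
  i= 9: R-Y = 19 → T
  i=10: O-Z = 15 → P
  i=11: F-O = 17 → R
  i=12: A-W =  4 → E
  i=13: Z-G = 19 → T
  shifts repeat with period 4: ETPR

ETPR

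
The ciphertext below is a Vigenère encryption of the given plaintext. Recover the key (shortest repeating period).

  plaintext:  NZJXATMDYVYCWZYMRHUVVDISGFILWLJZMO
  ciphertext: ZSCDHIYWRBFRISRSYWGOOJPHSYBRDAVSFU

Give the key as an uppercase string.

MTTGHP

  i= 0: Z-N = 12 → M
  i= 1: S-Z = 19 → T
  i= 2: C-J = 19 → T
  i= 3: D-X =  6 → G
  i= 4: H-A =  7 → H
  i= 5: I-T = 15 → P
  i= 6: Y-M = 12 → M
  i= 7: W-D = 19 → T
  i= 8: R-Y = 19 → T
  i= 9: B-V =  6 → G
  i=10: F-Y =  7 → H
  i=11: R-C = 15 → P
  i=12: I-W = 12 → M
  i=13: S-Z = 19 → T
  i=14: R-Y = 19 → T
  i=15: S-M =  6 → G
  i=16: Y-R =  7 → H
  i=17: W-H = 15 → P
  i=18: G-U = 12 → M
  i=19: O-V = 19 → T
  i=20: O-V = 19 → T
  i=21: J-D =  6 → G
  i=22: P-I =  7 → H
  i=23: H-S = 15 → P
  i=24: S-G = 12 → M
  i=25: Y-F = 19 → T
  i=26: B-I = 19 → T
  i=27: R-L =  6 → G
  i=28: D-W =  7 → H
  i=29: A-L = 15 → P
  i=30: V-J = 12 → M
  i=31: S-Z = 19 → T
  i=32: F-M = 19 → T
  i=33: U-O =  6 → G
  shifts repeat with period 6: MTTGHP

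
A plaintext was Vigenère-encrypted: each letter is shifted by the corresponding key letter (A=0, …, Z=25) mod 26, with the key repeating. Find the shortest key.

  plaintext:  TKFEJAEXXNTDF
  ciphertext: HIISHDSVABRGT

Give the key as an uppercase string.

OYD

  i= 0: H-T = 14 → O
  i= 1: I-K = 24 → Y
  i= 2: I-F =  3 → D
  i= 3: S-E = 14 → O
  i= 4: H-J = 24 → Y
  i= 5: D-A =  3 → D
  i= 6: S-E = 14 → O
  i= 7: V-X = 24 → Y
  i= 8: A-X =  3 → D
  i= 9: B-N = 14 → O
  i=10: R-T = 24 → Y
  i=11: G-D =  3 → D
  i=12: T-F = 14 → O
  shifts repeat with period 3: OYD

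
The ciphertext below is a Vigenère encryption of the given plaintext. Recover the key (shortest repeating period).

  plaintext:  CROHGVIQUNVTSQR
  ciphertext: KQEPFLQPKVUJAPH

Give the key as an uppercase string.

IZQ

  i= 0: K-C =  8 → I
  i= 1: Q-R = 25 → Z
  i= 2: E-O = 16 → Q
  i= 3: P-H =  8 → I
  i= 4: F-G = 25 → Z
  i= 5: L-V = 16 → Q
  i= 6: Q-I =  8 → I
  i= 7: P-Q = 25 → Z
  i= 8: K-U = 16 → Q
  i= 9: V-N =  8 → I
  i=10: U-V = 25 → Z
  i=11: J-T = 16 → Q
  i=12: A-S =  8 → I
  i=13: P-Q = 25 → Z
  i=14: H-R = 16 → Q
  shifts repeat with period 3: IZQ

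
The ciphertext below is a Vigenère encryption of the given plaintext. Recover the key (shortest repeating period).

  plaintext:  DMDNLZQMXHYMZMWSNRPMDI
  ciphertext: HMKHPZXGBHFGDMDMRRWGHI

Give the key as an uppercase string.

  i= 0: H-D =  4 → E
  i= 1: M-M =  0 → A
  i= 2: K-D =  7 → H
  i= 3: H-N = 20 → U
  i= 4: P-L =  4 → E
  i= 5: Z-Z =  0 → A
  i= 6: X-Q =  7 → H
  i= 7: G-M = 20 → U
  i= 8: B-X =  4 → E
  i= 9: H-H =  0 → A
  i=10: F-Y =  7 → H
  i=11: G-M = 20 → U
  i=12: D-Z =  4 → E
  i=13: M-M =  0 → A
  i=14: D-W =  7 → H
  i=15: M-S = 20 → U
  i=16: R-N =  4 → E
  i=17: R-R =  0 → A
  i=18: W-P =  7 → H
  i=19: G-M = 20 → U
  i=20: H-D =  4 → E
  i=21: I-I =  0 → A
  shifts repeat with period 4: EAHU

EAHU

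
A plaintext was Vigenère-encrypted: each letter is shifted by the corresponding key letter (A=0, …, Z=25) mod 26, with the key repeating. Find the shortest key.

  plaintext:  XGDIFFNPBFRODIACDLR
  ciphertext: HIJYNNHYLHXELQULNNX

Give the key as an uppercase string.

KCGQIIUJ

  i= 0: H-X = 10 → K
  i= 1: I-G =  2 → C
  i= 2: J-D =  6 → G
  i= 3: Y-I = 16 → Q
  i= 4: N-F =  8 → I
  i= 5: N-F =  8 → I
  i= 6: H-N = 20 → U
  i= 7: Y-P =  9 → J
  i= 8: L-B = 10 → K
  i= 9: H-F =  2 → C
  i=10: X-R =  6 → G
  i=11: E-O = 16 → Q
  i=12: L-D =  8 → I
  i=13: Q-I =  8 → I
  i=14: U-A = 20 → U
  i=15: L-C =  9 → J
  i=16: N-D = 10 → K
  i=17: N-L =  2 → C
  i=18: X-R =  6 → G
  shifts repeat with period 8: KCGQIIUJ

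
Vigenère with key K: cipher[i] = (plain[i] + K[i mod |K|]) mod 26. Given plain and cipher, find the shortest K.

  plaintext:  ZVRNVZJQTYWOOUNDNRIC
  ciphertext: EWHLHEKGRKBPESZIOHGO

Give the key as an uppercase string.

FBQYM

  i= 0: E-Z =  5 → F
  i= 1: W-V =  1 → B
  i= 2: H-R = 16 → Q
  i= 3: L-N = 24 → Y
  i= 4: H-V = 12 → M
  i= 5: E-Z =  5 → F
  i= 6: K-J =  1 → B
  i= 7: G-Q = 16 → Q
  i= 8: R-T = 24 → Y
  i= 9: K-Y = 12 → M
  i=10: B-W =  5 → F
  i=11: P-O =  1 → B
  i=12: E-O = 16 → Q
  i=13: S-U = 24 → Y
  i=14: Z-N = 12 → M
  i=15: I-D =  5 → F
  i=16: O-N =  1 → B
  i=17: H-R = 16 → Q
  i=18: G-I = 24 → Y
  i=19: O-C = 12 → M
  shifts repeat with period 5: FBQYM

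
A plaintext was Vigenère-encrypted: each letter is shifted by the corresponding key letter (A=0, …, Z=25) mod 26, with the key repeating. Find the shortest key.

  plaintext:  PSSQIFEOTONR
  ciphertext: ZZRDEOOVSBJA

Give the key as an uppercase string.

  i= 0: Z-P = 10 → K
  i= 1: Z-S =  7 → H
  i= 2: R-S = 25 → Z
  i= 3: D-Q = 13 → N
  i= 4: E-I = 22 → W
  i= 5: O-F =  9 → J
  i= 6: O-E = 10 → K
  i= 7: V-O =  7 → H
  i= 8: S-T = 25 → Z
  i= 9: B-O = 13 → N
  i=10: J-N = 22 → W
  i=11: A-R =  9 → J
  shifts repeat with period 6: KHZNWJ

KHZNWJ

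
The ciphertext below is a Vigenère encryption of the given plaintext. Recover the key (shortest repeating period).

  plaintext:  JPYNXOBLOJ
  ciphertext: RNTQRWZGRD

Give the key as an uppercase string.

  i= 0: R-J =  8 → I
  i= 1: N-P = 24 → Y
  i= 2: T-Y = 21 → V
  i= 3: Q-N =  3 → D
  i= 4: R-X = 20 → U
  i= 5: W-O =  8 → I
  i= 6: Z-B = 24 → Y
  i= 7: G-L = 21 → V
  i= 8: R-O =  3 → D
  i= 9: D-J = 20 → U
  shifts repeat with period 5: IYVDU

IYVDU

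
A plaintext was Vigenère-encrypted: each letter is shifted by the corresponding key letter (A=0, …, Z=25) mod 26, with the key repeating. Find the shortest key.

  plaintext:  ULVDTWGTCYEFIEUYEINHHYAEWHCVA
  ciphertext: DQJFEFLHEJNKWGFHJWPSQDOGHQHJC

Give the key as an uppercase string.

JFOCL

  i= 0: D-U =  9 → J
  i= 1: Q-L =  5 → F
  i= 2: J-V = 14 → O
  i= 3: F-D =  2 → C
  i= 4: E-T = 11 → L
  i= 5: F-W =  9 → J
  i= 6: L-G =  5 → F
  i= 7: H-T = 14 → O
  i= 8: E-C =  2 → C
  i= 9: J-Y = 11 → L
  i=10: N-E =  9 → J
  i=11: K-F =  5 → F
  i=12: W-I = 14 → O
  i=13: G-E =  2 → C
  i=14: F-U = 11 → L
  i=15: H-Y =  9 → J
  i=16: J-E =  5 → F
  i=17: W-I = 14 → O
  i=18: P-N =  2 → C
  i=19: S-H = 11 → L
  i=20: Q-H =  9 → J
  i=21: D-Y =  5 → F
  i=22: O-A = 14 → O
  i=23: G-E =  2 → C
  i=24: H-W = 11 → L
  i=25: Q-H =  9 → J
  i=26: H-C =  5 → F
  i=27: J-V = 14 → O
  i=28: C-A =  2 → C
  shifts repeat with period 5: JFOCL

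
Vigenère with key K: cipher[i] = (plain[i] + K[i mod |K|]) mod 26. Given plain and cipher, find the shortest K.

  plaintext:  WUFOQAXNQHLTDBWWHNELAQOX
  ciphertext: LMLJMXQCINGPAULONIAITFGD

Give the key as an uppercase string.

PSGVWXT

  i= 0: L-W = 15 → P
  i= 1: M-U = 18 → S
  i= 2: L-F =  6 → G
  i= 3: J-O = 21 → V
  i= 4: M-Q = 22 → W
  i= 5: X-A = 23 → X
  i= 6: Q-X = 19 → T
  i= 7: C-N = 15 → P
  i= 8: I-Q = 18 → S
  i= 9: N-H =  6 → G
  i=10: G-L = 21 → V
  i=11: P-T = 22 → W
  i=12: A-D = 23 → X
  i=13: U-B = 19 → T
  i=14: L-W = 15 → P
  i=15: O-W = 18 → S
  i=16: N-H =  6 → G
  i=17: I-N = 21 → V
  i=18: A-E = 22 → W
  i=19: I-L = 23 → X
  i=20: T-A = 19 → T
  i=21: F-Q = 15 → P
  i=22: G-O = 18 → S
  i=23: D-X =  6 → G
  shifts repeat with period 7: PSGVWXT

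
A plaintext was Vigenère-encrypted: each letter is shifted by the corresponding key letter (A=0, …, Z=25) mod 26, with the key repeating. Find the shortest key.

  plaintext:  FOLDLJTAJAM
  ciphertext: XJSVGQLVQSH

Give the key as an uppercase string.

SVH

  i= 0: X-F = 18 → S
  i= 1: J-O = 21 → V
  i= 2: S-L =  7 → H
  i= 3: V-D = 18 → S
  i= 4: G-L = 21 → V
  i= 5: Q-J =  7 → H
  i= 6: L-T = 18 → S
  i= 7: V-A = 21 → V
  i= 8: Q-J =  7 → H
  i= 9: S-A = 18 → S
  i=10: H-M = 21 → V
  shifts repeat with period 3: SVH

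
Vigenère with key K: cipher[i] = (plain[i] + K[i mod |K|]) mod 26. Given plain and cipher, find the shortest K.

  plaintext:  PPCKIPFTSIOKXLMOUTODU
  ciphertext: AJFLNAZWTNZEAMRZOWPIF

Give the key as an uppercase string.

LUDBF

  i= 0: A-P = 11 → L
  i= 1: J-P = 20 → U
  i= 2: F-C =  3 → D
  i= 3: L-K =  1 → B
  i= 4: N-I =  5 → F
  i= 5: A-P = 11 → L
  i= 6: Z-F = 20 → U
  i= 7: W-T =  3 → D
  i= 8: T-S =  1 → B
  i= 9: N-I =  5 → F
  i=10: Z-O = 11 → L
  i=11: E-K = 20 → U
  i=12: A-X =  3 → D
  i=13: M-L =  1 → B
  i=14: R-M =  5 → F
  i=15: Z-O = 11 → L
  i=16: O-U = 20 → U
  i=17: W-T =  3 → D
  i=18: P-O =  1 → B
  i=19: I-D =  5 → F
  i=20: F-U = 11 → L
  shifts repeat with period 5: LUDBF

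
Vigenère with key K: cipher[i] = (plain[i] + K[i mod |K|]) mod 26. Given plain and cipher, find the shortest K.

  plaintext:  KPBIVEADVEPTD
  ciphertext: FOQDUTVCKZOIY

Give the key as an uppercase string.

  i= 0: F-K = 21 → V
  i= 1: O-P = 25 → Z
  i= 2: Q-B = 15 → P
  i= 3: D-I = 21 → V
  i= 4: U-V = 25 → Z
  i= 5: T-E = 15 → P
  i= 6: V-A = 21 → V
  i= 7: C-D = 25 → Z
  i= 8: K-V = 15 → P
  i= 9: Z-E = 21 → V
  i=10: O-P = 25 → Z
  i=11: I-T = 15 → P
  i=12: Y-D = 21 → V
  shifts repeat with period 3: VZP

VZP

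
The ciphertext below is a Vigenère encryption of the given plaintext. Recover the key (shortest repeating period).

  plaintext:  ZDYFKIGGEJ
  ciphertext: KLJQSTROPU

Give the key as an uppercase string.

LIL

  i= 0: K-Z = 11 → L
  i= 1: L-D =  8 → I
  i= 2: J-Y = 11 → L
  i= 3: Q-F = 11 → L
  i= 4: S-K =  8 → I
  i= 5: T-I = 11 → L
  i= 6: R-G = 11 → L
  i= 7: O-G =  8 → I
  i= 8: P-E = 11 → L
  i= 9: U-J = 11 → L
  shifts repeat with period 3: LIL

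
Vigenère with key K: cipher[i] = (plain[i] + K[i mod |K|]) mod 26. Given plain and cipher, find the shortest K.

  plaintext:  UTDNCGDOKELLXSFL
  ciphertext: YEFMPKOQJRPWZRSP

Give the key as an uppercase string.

  i= 0: Y-U =  4 → E
  i= 1: E-T = 11 → L
  i= 2: F-D =  2 → C
  i= 3: M-N = 25 → Z
  i= 4: P-C = 13 → N
  i= 5: K-G =  4 → E
  i= 6: O-D = 11 → L
  i= 7: Q-O =  2 → C
  i= 8: J-K = 25 → Z
  i= 9: R-E = 13 → N
  i=10: P-L =  4 → E
  i=11: W-L = 11 → L
  i=12: Z-X =  2 → C
  i=13: R-S = 25 → Z
  i=14: S-F = 13 → N
  i=15: P-L =  4 → E
  shifts repeat with period 5: ELCZN

ELCZN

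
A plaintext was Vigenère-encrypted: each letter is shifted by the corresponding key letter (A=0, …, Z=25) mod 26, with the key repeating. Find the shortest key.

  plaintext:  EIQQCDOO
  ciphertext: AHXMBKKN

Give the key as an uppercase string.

WZH

  i= 0: A-E = 22 → W
  i= 1: H-I = 25 → Z
  i= 2: X-Q =  7 → H
  i= 3: M-Q = 22 → W
  i= 4: B-C = 25 → Z
  i= 5: K-D =  7 → H
  i= 6: K-O = 22 → W
  i= 7: N-O = 25 → Z
  shifts repeat with period 3: WZH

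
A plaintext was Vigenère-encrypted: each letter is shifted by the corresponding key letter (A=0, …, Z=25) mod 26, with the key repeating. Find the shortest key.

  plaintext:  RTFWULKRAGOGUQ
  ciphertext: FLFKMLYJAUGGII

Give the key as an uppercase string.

  i= 0: F-R = 14 → O
  i= 1: L-T = 18 → S
  i= 2: F-F =  0 → A
  i= 3: K-W = 14 → O
  i= 4: M-U = 18 → S
  i= 5: L-L =  0 → A
  i= 6: Y-K = 14 → O
  i= 7: J-R = 18 → S
  i= 8: A-A =  0 → A
  i= 9: U-G = 14 → O
  i=10: G-O = 18 → S
  i=11: G-G =  0 → A
  i=12: I-U = 14 → O
  i=13: I-Q = 18 → S
  shifts repeat with period 3: OSA

OSA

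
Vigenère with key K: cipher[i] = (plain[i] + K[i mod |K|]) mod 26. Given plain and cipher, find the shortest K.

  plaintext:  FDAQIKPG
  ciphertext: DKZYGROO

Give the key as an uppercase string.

  i= 0: D-F = 24 → Y
  i= 1: K-D =  7 → H
  i= 2: Z-A = 25 → Z
  i= 3: Y-Q =  8 → I
  i= 4: G-I = 24 → Y
  i= 5: R-K =  7 → H
  i= 6: O-P = 25 → Z
  i= 7: O-G =  8 → I
  shifts repeat with period 4: YHZI

YHZI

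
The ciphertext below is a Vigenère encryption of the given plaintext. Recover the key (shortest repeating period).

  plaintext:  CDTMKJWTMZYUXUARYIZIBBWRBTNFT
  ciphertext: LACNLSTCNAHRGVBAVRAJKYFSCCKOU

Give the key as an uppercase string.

JXJBB

  i= 0: L-C =  9 → J
  i= 1: A-D = 23 → X
  i= 2: C-T =  9 → J
  i= 3: N-M =  1 → B
  i= 4: L-K =  1 → B
  i= 5: S-J =  9 → J
  i= 6: T-W = 23 → X
  i= 7: C-T =  9 → J
  i= 8: N-M =  1 → B
  i= 9: A-Z =  1 → B
  i=10: H-Y =  9 → J
  i=11: R-U = 23 → X
  i=12: G-X =  9 → J
  i=13: V-U =  1 → B
  i=14: B-A =  1 → B
  i=15: A-R =  9 → J
  i=16: V-Y = 23 → X
  i=17: R-I =  9 → J
  i=18: A-Z =  1 → B
  i=19: J-I =  1 → B
  i=20: K-B =  9 → J
  i=21: Y-B = 23 → X
  i=22: F-W =  9 → J
  i=23: S-R =  1 → B
  i=24: C-B =  1 → B
  i=25: C-T =  9 → J
  i=26: K-N = 23 → X
  i=27: O-F =  9 → J
  i=28: U-T =  1 → B
  shifts repeat with period 5: JXJBB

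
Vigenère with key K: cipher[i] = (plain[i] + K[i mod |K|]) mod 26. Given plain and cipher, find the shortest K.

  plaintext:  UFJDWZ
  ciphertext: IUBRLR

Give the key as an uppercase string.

  i= 0: I-U = 14 → O
  i= 1: U-F = 15 → P
  i= 2: B-J = 18 → S
  i= 3: R-D = 14 → O
  i= 4: L-W = 15 → P
  i= 5: R-Z = 18 → S
  shifts repeat with period 3: OPS

OPS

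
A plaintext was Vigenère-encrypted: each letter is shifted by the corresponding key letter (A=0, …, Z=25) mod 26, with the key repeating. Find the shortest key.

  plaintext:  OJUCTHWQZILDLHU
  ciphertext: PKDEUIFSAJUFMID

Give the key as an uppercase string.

BBJC

  i= 0: P-O =  1 → B
  i= 1: K-J =  1 → B
  i= 2: D-U =  9 → J
  i= 3: E-C =  2 → C
  i= 4: U-T =  1 → B
  i= 5: I-H =  1 → B
  i= 6: F-W =  9 → J
  i= 7: S-Q =  2 → C
  i= 8: A-Z =  1 → B
  i= 9: J-I =  1 → B
  i=10: U-L =  9 → J
  i=11: F-D =  2 → C
  i=12: M-L =  1 → B
  i=13: I-H =  1 → B
  i=14: D-U =  9 → J
  shifts repeat with period 4: BBJC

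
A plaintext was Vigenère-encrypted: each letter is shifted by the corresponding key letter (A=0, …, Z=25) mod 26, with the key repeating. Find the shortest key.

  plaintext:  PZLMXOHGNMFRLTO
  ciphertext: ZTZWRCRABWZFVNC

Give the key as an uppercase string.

KUO

  i= 0: Z-P = 10 → K
  i= 1: T-Z = 20 → U
  i= 2: Z-L = 14 → O
  i= 3: W-M = 10 → K
  i= 4: R-X = 20 → U
  i= 5: C-O = 14 → O
  i= 6: R-H = 10 → K
  i= 7: A-G = 20 → U
  i= 8: B-N = 14 → O
  i= 9: W-M = 10 → K
  i=10: Z-F = 20 → U
  i=11: F-R = 14 → O
  i=12: V-L = 10 → K
  i=13: N-T = 20 → U
  i=14: C-O = 14 → O
  shifts repeat with period 3: KUO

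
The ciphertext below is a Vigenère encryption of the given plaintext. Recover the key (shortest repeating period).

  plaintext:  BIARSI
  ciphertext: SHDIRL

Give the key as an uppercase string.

RZD

  i= 0: S-B = 17 → R
  i= 1: H-I = 25 → Z
  i= 2: D-A =  3 → D
  i= 3: I-R = 17 → R
  i= 4: R-S = 25 → Z
  i= 5: L-I =  3 → D
  shifts repeat with period 3: RZD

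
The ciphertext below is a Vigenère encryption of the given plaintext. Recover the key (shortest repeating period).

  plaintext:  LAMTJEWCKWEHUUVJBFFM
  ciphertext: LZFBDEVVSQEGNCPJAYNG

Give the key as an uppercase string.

  i= 0: L-L =  0 → A
  i= 1: Z-A = 25 → Z
  i= 2: F-M = 19 → T
  i= 3: B-T =  8 → I
  i= 4: D-J = 20 → U
  i= 5: E-E =  0 → A
  i= 6: V-W = 25 → Z
  i= 7: V-C = 19 → T
  i= 8: S-K =  8 → I
  i= 9: Q-W = 20 → U
  i=10: E-E =  0 → A
  i=11: G-H = 25 → Z
  i=12: N-U = 19 → T
  i=13: C-U =  8 → I
  i=14: P-V = 20 → U
  i=15: J-J =  0 → A
  i=16: A-B = 25 → Z
  i=17: Y-F = 19 → T
  i=18: N-F =  8 → I
  i=19: G-M = 20 → U
  shifts repeat with period 5: AZTIU

AZTIU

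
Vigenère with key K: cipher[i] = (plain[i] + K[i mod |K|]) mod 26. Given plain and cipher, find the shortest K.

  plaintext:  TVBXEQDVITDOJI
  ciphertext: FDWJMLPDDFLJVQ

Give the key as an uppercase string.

  i= 0: F-T = 12 → M
  i= 1: D-V =  8 → I
  i= 2: W-B = 21 → V
  i= 3: J-X = 12 → M
  i= 4: M-E =  8 → I
  i= 5: L-Q = 21 → V
  i= 6: P-D = 12 → M
  i= 7: D-V =  8 → I
  i= 8: D-I = 21 → V
  i= 9: F-T = 12 → M
  i=10: L-D =  8 → I
  i=11: J-O = 21 → V
  i=12: V-J = 12 → M
  i=13: Q-I =  8 → I
  shifts repeat with period 3: MIV

MIV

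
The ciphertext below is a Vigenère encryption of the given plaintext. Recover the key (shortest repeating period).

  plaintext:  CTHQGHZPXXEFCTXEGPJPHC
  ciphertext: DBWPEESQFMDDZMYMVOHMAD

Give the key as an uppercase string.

  i= 0: D-C =  1 → B
  i= 1: B-T =  8 → I
  i= 2: W-H = 15 → P
  i= 3: P-Q = 25 → Z
  i= 4: E-G = 24 → Y
  i= 5: E-H = 23 → X
  i= 6: S-Z = 19 → T
  i= 7: Q-P =  1 → B
  i= 8: F-X =  8 → I
  i= 9: M-X = 15 → P
  i=10: D-E = 25 → Z
  i=11: D-F = 24 → Y
  i=12: Z-C = 23 → X
  i=13: M-T = 19 → T
  i=14: Y-X =  1 → B
  i=15: M-E =  8 → I
  i=16: V-G = 15 → P
  i=17: O-P = 25 → Z
  i=18: H-J = 24 → Y
  i=19: M-P = 23 → X
  i=20: A-H = 19 → T
  i=21: D-C =  1 → B
  shifts repeat with period 7: BIPZYXT

BIPZYXT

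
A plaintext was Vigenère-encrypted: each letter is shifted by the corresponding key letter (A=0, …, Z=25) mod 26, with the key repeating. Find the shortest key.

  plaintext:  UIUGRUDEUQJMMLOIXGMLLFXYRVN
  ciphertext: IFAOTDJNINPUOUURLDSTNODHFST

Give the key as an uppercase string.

OXGICJGJ

  i= 0: I-U = 14 → O
  i= 1: F-I = 23 → X
  i= 2: A-U =  6 → G
  i= 3: O-G =  8 → I
  i= 4: T-R =  2 → C
  i= 5: D-U =  9 → J
  i= 6: J-D =  6 → G
  i= 7: N-E =  9 → J
  i= 8: I-U = 14 → O
  i= 9: N-Q = 23 → X
  i=10: P-J =  6 → G
  i=11: U-M =  8 → I
  i=12: O-M =  2 → C
  i=13: U-L =  9 → J
  i=14: U-O =  6 → G
  i=15: R-I =  9 → J
  i=16: L-X = 14 → O
  i=17: D-G = 23 → X
  i=18: S-M =  6 → G
  i=19: T-L =  8 → I
  i=20: N-L =  2 → C
  i=21: O-F =  9 → J
  i=22: D-X =  6 → G
  i=23: H-Y =  9 → J
  i=24: F-R = 14 → O
  i=25: S-V = 23 → X
  i=26: T-N =  6 → G
  shifts repeat with period 8: OXGICJGJ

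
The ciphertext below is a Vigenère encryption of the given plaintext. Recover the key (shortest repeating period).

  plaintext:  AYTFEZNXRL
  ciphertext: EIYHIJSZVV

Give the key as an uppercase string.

EKFC

  i= 0: E-A =  4 → E
  i= 1: I-Y = 10 → K
  i= 2: Y-T =  5 → F
  i= 3: H-F =  2 → C
  i= 4: I-E =  4 → E
  i= 5: J-Z = 10 → K
  i= 6: S-N =  5 → F
  i= 7: Z-X =  2 → C
  i= 8: V-R =  4 → E
  i= 9: V-L = 10 → K
  shifts repeat with period 4: EKFC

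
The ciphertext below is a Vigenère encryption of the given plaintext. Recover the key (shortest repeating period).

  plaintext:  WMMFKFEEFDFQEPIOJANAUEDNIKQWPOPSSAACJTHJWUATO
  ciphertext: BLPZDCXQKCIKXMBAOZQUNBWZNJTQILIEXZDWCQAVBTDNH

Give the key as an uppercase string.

  i= 0: B-W =  5 → F
  i= 1: L-M = 25 → Z
  i= 2: P-M =  3 → D
  i= 3: Z-F = 20 → U
  i= 4: D-K = 19 → T
  i= 5: C-F = 23 → X
  i= 6: X-E = 19 → T
  i= 7: Q-E = 12 → M
  i= 8: K-F =  5 → F
  i= 9: C-D = 25 → Z
  i=10: I-F =  3 → D
  i=11: K-Q = 20 → U
  i=12: X-E = 19 → T
  i=13: M-P = 23 → X
  i=14: B-I = 19 → T
  i=15: A-O = 12 → M
  i=16: O-J =  5 → F
  i=17: Z-A = 25 → Z
  i=18: Q-N =  3 → D
  i=19: U-A = 20 → U
  i=20: N-U = 19 → T
  i=21: B-E = 23 → X
  i=22: W-D = 19 → T
  i=23: Z-N = 12 → M
  i=24: N-I =  5 → F
  i=25: J-K = 25 → Z
  i=26: T-Q =  3 → D
  i=27: Q-W = 20 → U
  i=28: I-P = 19 → T
  i=29: L-O = 23 → X
  i=30: I-P = 19 → T
  i=31: E-S = 12 → M
  i=32: X-S =  5 → F
  i=33: Z-A = 25 → Z
  i=34: D-A =  3 → D
  i=35: W-C = 20 → U
  i=36: C-J = 19 → T
  i=37: Q-T = 23 → X
  i=38: A-H = 19 → T
  i=39: V-J = 12 → M
  i=40: B-W =  5 → F
  i=41: T-U = 25 → Z
  i=42: D-A =  3 → D
  i=43: N-T = 20 → U
  i=44: H-O = 19 → T
  shifts repeat with period 8: FZDUTXTM

FZDUTXTM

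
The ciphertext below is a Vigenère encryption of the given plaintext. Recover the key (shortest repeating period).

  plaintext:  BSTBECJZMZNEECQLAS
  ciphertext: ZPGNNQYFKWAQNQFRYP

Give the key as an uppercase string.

YXNMJOPG

  i= 0: Z-B = 24 → Y
  i= 1: P-S = 23 → X
  i= 2: G-T = 13 → N
  i= 3: N-B = 12 → M
  i= 4: N-E =  9 → J
  i= 5: Q-C = 14 → O
  i= 6: Y-J = 15 → P
  i= 7: F-Z =  6 → G
  i= 8: K-M = 24 → Y
  i= 9: W-Z = 23 → X
  i=10: A-N = 13 → N
  i=11: Q-E = 12 → M
  i=12: N-E =  9 → J
  i=13: Q-C = 14 → O
  i=14: F-Q = 15 → P
  i=15: R-L =  6 → G
  i=16: Y-A = 24 → Y
  i=17: P-S = 23 → X
  shifts repeat with period 8: YXNMJOPG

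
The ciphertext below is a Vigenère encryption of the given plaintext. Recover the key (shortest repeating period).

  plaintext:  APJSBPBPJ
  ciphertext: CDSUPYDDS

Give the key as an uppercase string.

COJ

  i= 0: C-A =  2 → C
  i= 1: D-P = 14 → O
  i= 2: S-J =  9 → J
  i= 3: U-S =  2 → C
  i= 4: P-B = 14 → O
  i= 5: Y-P =  9 → J
  i= 6: D-B =  2 → C
  i= 7: D-P = 14 → O
  i= 8: S-J =  9 → J
  shifts repeat with period 3: COJ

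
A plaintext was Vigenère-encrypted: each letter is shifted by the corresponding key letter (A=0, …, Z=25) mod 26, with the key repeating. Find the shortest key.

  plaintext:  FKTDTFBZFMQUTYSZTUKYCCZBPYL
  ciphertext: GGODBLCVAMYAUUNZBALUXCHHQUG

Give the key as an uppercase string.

BWVAIG

  i= 0: G-F =  1 → B
  i= 1: G-K = 22 → W
  i= 2: O-T = 21 → V
  i= 3: D-D =  0 → A
  i= 4: B-T =  8 → I
  i= 5: L-F =  6 → G
  i= 6: C-B =  1 → B
  i= 7: V-Z = 22 → W
  i= 8: A-F = 21 → V
  i= 9: M-M =  0 → A
  i=10: Y-Q =  8 → I
  i=11: A-U =  6 → G
  i=12: U-T =  1 → B
  i=13: U-Y = 22 → W
  i=14: N-S = 21 → V
  i=15: Z-Z =  0 → A
  i=16: B-T =  8 → I
  i=17: A-U =  6 → G
  i=18: L-K =  1 → B
  i=19: U-Y = 22 → W
  i=20: X-C = 21 → V
  i=21: C-C =  0 → A
  i=22: H-Z =  8 → I
  i=23: H-B =  6 → G
  i=24: Q-P =  1 → B
  i=25: U-Y = 22 → W
  i=26: G-L = 21 → V
  shifts repeat with period 6: BWVAIG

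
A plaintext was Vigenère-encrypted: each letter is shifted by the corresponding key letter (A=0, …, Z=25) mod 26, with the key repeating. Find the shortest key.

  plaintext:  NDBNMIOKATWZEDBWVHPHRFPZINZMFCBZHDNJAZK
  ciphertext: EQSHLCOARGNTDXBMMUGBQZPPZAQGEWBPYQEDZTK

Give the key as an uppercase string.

  i= 0: E-N = 17 → R
  i= 1: Q-D = 13 → N
  i= 2: S-B = 17 → R
  i= 3: H-N = 20 → U
  i= 4: L-M = 25 → Z
  i= 5: C-I = 20 → U
  i= 6: O-O =  0 → A
  i= 7: A-K = 16 → Q
  i= 8: R-A = 17 → R
  i= 9: G-T = 13 → N
  i=10: N-W = 17 → R
  i=11: T-Z = 20 → U
  i=12: D-E = 25 → Z
  i=13: X-D = 20 → U
  i=14: B-B =  0 → A
  i=15: M-W = 16 → Q
  i=16: M-V = 17 → R
  i=17: U-H = 13 → N
  i=18: G-P = 17 → R
  i=19: B-H = 20 → U
  i=20: Q-R = 25 → Z
  i=21: Z-F = 20 → U
  i=22: P-P =  0 → A
  i=23: P-Z = 16 → Q
  i=24: Z-I = 17 → R
  i=25: A-N = 13 → N
  i=26: Q-Z = 17 → R
  i=27: G-M = 20 → U
  i=28: E-F = 25 → Z
  i=29: W-C = 20 → U
  i=30: B-B =  0 → A
  i=31: P-Z = 16 → Q
  i=32: Y-H = 17 → R
  i=33: Q-D = 13 → N
  i=34: E-N = 17 → R
  i=35: D-J = 20 → U
  i=36: Z-A = 25 → Z
  i=37: T-Z = 20 → U
  i=38: K-K =  0 → A
  shifts repeat with period 8: RNRUZUAQ

RNRUZUAQ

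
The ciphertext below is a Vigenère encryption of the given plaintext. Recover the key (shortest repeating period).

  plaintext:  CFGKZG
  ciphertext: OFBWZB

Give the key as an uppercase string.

  i= 0: O-C = 12 → M
  i= 1: F-F =  0 → A
  i= 2: B-G = 21 → V
  i= 3: W-K = 12 → M
  i= 4: Z-Z =  0 → A
  i= 5: B-G = 21 → V
  shifts repeat with period 3: MAV

MAV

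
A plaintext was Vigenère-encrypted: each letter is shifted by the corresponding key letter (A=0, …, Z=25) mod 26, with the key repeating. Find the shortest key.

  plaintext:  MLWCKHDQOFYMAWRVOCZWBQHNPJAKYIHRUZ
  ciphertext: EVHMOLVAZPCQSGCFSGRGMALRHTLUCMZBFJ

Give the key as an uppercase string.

  i= 0: E-M = 18 → S
  i= 1: V-L = 10 → K
  i= 2: H-W = 11 → L
  i= 3: M-C = 10 → K
  i= 4: O-K =  4 → E
  i= 5: L-H =  4 → E
  i= 6: V-D = 18 → S
  i= 7: A-Q = 10 → K
  i= 8: Z-O = 11 → L
  i= 9: P-F = 10 → K
  i=10: C-Y =  4 → E
  i=11: Q-M =  4 → E
  i=12: S-A = 18 → S
  i=13: G-W = 10 → K
  i=14: C-R = 11 → L
  i=15: F-V = 10 → K
  i=16: S-O =  4 → E
  i=17: G-C =  4 → E
  i=18: R-Z = 18 → S
  i=19: G-W = 10 → K
  i=20: M-B = 11 → L
  i=21: A-Q = 10 → K
  i=22: L-H =  4 → E
  i=23: R-N =  4 → E
  i=24: H-P = 18 → S
  i=25: T-J = 10 → K
  i=26: L-A = 11 → L
  i=27: U-K = 10 → K
  i=28: C-Y =  4 → E
  i=29: M-I =  4 → E
  i=30: Z-H = 18 → S
  i=31: B-R = 10 → K
  i=32: F-U = 11 → L
  i=33: J-Z = 10 → K
  shifts repeat with period 6: SKLKEE

SKLKEE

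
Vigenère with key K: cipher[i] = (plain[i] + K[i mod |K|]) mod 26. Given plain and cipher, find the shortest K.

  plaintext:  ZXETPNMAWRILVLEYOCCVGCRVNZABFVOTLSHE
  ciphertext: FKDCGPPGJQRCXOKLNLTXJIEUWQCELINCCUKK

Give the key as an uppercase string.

  i= 0: F-Z =  6 → G
  i= 1: K-X = 13 → N
  i= 2: D-E = 25 → Z
  i= 3: C-T =  9 → J
  i= 4: G-P = 17 → R
  i= 5: P-N =  2 → C
  i= 6: P-M =  3 → D
  i= 7: G-A =  6 → G
  i= 8: J-W = 13 → N
  i= 9: Q-R = 25 → Z
  i=10: R-I =  9 → J
  i=11: C-L = 17 → R
  i=12: X-V =  2 → C
  i=13: O-L =  3 → D
  i=14: K-E =  6 → G
  i=15: L-Y = 13 → N
  i=16: N-O = 25 → Z
  i=17: L-C =  9 → J
  i=18: T-C = 17 → R
  i=19: X-V =  2 → C
  i=20: J-G =  3 → D
  i=21: I-C =  6 → G
  i=22: E-R = 13 → N
  i=23: U-V = 25 → Z
  i=24: W-N =  9 → J
  i=25: Q-Z = 17 → R
  i=26: C-A =  2 → C
  i=27: E-B =  3 → D
  i=28: L-F =  6 → G
  i=29: I-V = 13 → N
  i=30: N-O = 25 → Z
  i=31: C-T =  9 → J
  i=32: C-L = 17 → R
  i=33: U-S =  2 → C
  i=34: K-H =  3 → D
  i=35: K-E =  6 → G
  shifts repeat with period 7: GNZJRCD

GNZJRCD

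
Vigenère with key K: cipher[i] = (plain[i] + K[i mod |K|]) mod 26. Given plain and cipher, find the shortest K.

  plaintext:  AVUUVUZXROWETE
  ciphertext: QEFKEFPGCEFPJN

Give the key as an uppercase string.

  i= 0: Q-A = 16 → Q
  i= 1: E-V =  9 → J
  i= 2: F-U = 11 → L
  i= 3: K-U = 16 → Q
  i= 4: E-V =  9 → J
  i= 5: F-U = 11 → L
  i= 6: P-Z = 16 → Q
  i= 7: G-X =  9 → J
  i= 8: C-R = 11 → L
  i= 9: E-O = 16 → Q
  i=10: F-W =  9 → J
  i=11: P-E = 11 → L
  i=12: J-T = 16 → Q
  i=13: N-E =  9 → J
  shifts repeat with period 3: QJL

QJL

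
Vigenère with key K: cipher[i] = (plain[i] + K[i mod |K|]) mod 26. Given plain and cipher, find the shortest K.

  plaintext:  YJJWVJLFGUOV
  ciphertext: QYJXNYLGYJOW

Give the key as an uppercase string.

SPAB

  i= 0: Q-Y = 18 → S
  i= 1: Y-J = 15 → P
  i= 2: J-J =  0 → A
  i= 3: X-W =  1 → B
  i= 4: N-V = 18 → S
  i= 5: Y-J = 15 → P
  i= 6: L-L =  0 → A
  i= 7: G-F =  1 → B
  i= 8: Y-G = 18 → S
  i= 9: J-U = 15 → P
  i=10: O-O =  0 → A
  i=11: W-V =  1 → B
  shifts repeat with period 4: SPAB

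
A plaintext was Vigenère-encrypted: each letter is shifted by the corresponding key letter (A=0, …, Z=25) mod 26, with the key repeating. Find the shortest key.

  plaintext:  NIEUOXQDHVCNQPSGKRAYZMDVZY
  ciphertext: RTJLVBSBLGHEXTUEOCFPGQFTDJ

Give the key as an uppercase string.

  i= 0: R-N =  4 → E
  i= 1: T-I = 11 → L
  i= 2: J-E =  5 → F
  i= 3: L-U = 17 → R
  i= 4: V-O =  7 → H
  i= 5: B-X =  4 → E
  i= 6: S-Q =  2 → C
  i= 7: B-D = 24 → Y
  i= 8: L-H =  4 → E
  i= 9: G-V = 11 → L
  i=10: H-C =  5 → F
  i=11: E-N = 17 → R
  i=12: X-Q =  7 → H
  i=13: T-P =  4 → E
  i=14: U-S =  2 → C
  i=15: E-G = 24 → Y
  i=16: O-K =  4 → E
  i=17: C-R = 11 → L
  i=18: F-A =  5 → F
  i=19: P-Y = 17 → R
  i=20: G-Z =  7 → H
  i=21: Q-M =  4 → E
  i=22: F-D =  2 → C
  i=23: T-V = 24 → Y
  i=24: D-Z =  4 → E
  i=25: J-Y = 11 → L
  shifts repeat with period 8: ELFRHECY

ELFRHECY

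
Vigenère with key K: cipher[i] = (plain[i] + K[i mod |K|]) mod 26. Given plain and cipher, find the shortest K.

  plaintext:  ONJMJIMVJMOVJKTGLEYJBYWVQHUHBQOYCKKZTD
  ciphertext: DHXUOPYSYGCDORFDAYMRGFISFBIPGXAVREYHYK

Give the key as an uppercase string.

  i= 0: D-O = 15 → P
  i= 1: H-N = 20 → U
  i= 2: X-J = 14 → O
  i= 3: U-M =  8 → I
  i= 4: O-J =  5 → F
  i= 5: P-I =  7 → H
  i= 6: Y-M = 12 → M
  i= 7: S-V = 23 → X
  i= 8: Y-J = 15 → P
  i= 9: G-M = 20 → U
  i=10: C-O = 14 → O
  i=11: D-V =  8 → I
  i=12: O-J =  5 → F
  i=13: R-K =  7 → H
  i=14: F-T = 12 → M
  i=15: D-G = 23 → X
  i=16: A-L = 15 → P
  i=17: Y-E = 20 → U
  i=18: M-Y = 14 → O
  i=19: R-J =  8 → I
  i=20: G-B =  5 → F
  i=21: F-Y =  7 → H
  i=22: I-W = 12 → M
  i=23: S-V = 23 → X
  i=24: F-Q = 15 → P
  i=25: B-H = 20 → U
  i=26: I-U = 14 → O
  i=27: P-H =  8 → I
  i=28: G-B =  5 → F
  i=29: X-Q =  7 → H
  i=30: A-O = 12 → M
  i=31: V-Y = 23 → X
  i=32: R-C = 15 → P
  i=33: E-K = 20 → U
  i=34: Y-K = 14 → O
  i=35: H-Z =  8 → I
  i=36: Y-T =  5 → F
  i=37: K-D =  7 → H
  shifts repeat with period 8: PUOIFHMX

PUOIFHMX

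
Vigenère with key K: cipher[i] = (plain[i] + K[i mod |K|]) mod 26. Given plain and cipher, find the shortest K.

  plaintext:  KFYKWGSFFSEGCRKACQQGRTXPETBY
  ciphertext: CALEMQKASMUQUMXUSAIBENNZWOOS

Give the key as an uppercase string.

  i= 0: C-K = 18 → S
  i= 1: A-F = 21 → V
  i= 2: L-Y = 13 → N
  i= 3: E-K = 20 → U
  i= 4: M-W = 16 → Q
  i= 5: Q-G = 10 → K
  i= 6: K-S = 18 → S
  i= 7: A-F = 21 → V
  i= 8: S-F = 13 → N
  i= 9: M-S = 20 → U
  i=10: U-E = 16 → Q
  i=11: Q-G = 10 → K
  i=12: U-C = 18 → S
  i=13: M-R = 21 → V
  i=14: X-K = 13 → N
  i=15: U-A = 20 → U
  i=16: S-C = 16 → Q
  i=17: A-Q = 10 → K
  i=18: I-Q = 18 → S
  i=19: B-G = 21 → V
  i=20: E-R = 13 → N
  i=21: N-T = 20 → U
  i=22: N-X = 16 → Q
  i=23: Z-P = 10 → K
  i=24: W-E = 18 → S
  i=25: O-T = 21 → V
  i=26: O-B = 13 → N
  i=27: S-Y = 20 → U
  shifts repeat with period 6: SVNUQK

SVNUQK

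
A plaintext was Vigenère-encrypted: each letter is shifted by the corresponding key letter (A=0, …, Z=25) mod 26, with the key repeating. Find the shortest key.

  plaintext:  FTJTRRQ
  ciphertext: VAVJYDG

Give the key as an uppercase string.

  i= 0: V-F = 16 → Q
  i= 1: A-T =  7 → H
  i= 2: V-J = 12 → M
  i= 3: J-T = 16 → Q
  i= 4: Y-R =  7 → H
  i= 5: D-R = 12 → M
  i= 6: G-Q = 16 → Q
  shifts repeat with period 3: QHM

QHM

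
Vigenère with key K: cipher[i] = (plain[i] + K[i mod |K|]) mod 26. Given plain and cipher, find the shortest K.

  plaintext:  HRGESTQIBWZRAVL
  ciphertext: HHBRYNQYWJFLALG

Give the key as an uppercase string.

  i= 0: H-H =  0 → A
  i= 1: H-R = 16 → Q
  i= 2: B-G = 21 → V
  i= 3: R-E = 13 → N
  i= 4: Y-S =  6 → G
  i= 5: N-T = 20 → U
  i= 6: Q-Q =  0 → A
  i= 7: Y-I = 16 → Q
  i= 8: W-B = 21 → V
  i= 9: J-W = 13 → N
  i=10: F-Z =  6 → G
  i=11: L-R = 20 → U
  i=12: A-A =  0 → A
  i=13: L-V = 16 → Q
  i=14: G-L = 21 → V
  shifts repeat with period 6: AQVNGU

AQVNGU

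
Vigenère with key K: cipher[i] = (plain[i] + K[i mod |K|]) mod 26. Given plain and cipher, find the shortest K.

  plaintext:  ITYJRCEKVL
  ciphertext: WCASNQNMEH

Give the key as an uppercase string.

  i= 0: W-I = 14 → O
  i= 1: C-T =  9 → J
  i= 2: A-Y =  2 → C
  i= 3: S-J =  9 → J
  i= 4: N-R = 22 → W
  i= 5: Q-C = 14 → O
  i= 6: N-E =  9 → J
  i= 7: M-K =  2 → C
  i= 8: E-V =  9 → J
  i= 9: H-L = 22 → W
  shifts repeat with period 5: OJCJW

OJCJW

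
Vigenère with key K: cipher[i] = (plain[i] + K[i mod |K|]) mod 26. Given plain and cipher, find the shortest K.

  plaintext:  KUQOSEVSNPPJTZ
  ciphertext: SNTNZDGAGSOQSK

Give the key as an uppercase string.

ITDZHZL

  i= 0: S-K =  8 → I
  i= 1: N-U = 19 → T
  i= 2: T-Q =  3 → D
  i= 3: N-O = 25 → Z
  i= 4: Z-S =  7 → H
  i= 5: D-E = 25 → Z
  i= 6: G-V = 11 → L
  i= 7: A-S =  8 → I
  i= 8: G-N = 19 → T
  i= 9: S-P =  3 → D
  i=10: O-P = 25 → Z
  i=11: Q-J =  7 → H
  i=12: S-T = 25 → Z
  i=13: K-Z = 11 → L
  shifts repeat with period 7: ITDZHZL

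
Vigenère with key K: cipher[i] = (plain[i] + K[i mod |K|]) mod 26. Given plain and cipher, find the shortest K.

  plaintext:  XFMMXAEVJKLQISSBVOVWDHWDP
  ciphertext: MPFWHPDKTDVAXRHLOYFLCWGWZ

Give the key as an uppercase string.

PKTKKPZ

  i= 0: M-X = 15 → P
  i= 1: P-F = 10 → K
  i= 2: F-M = 19 → T
  i= 3: W-M = 10 → K
  i= 4: H-X = 10 → K
  i= 5: P-A = 15 → P
  i= 6: D-E = 25 → Z
  i= 7: K-V = 15 → P
  i= 8: T-J = 10 → K
  i= 9: D-K = 19 → T
  i=10: V-L = 10 → K
  i=11: A-Q = 10 → K
  i=12: X-I = 15 → P
  i=13: R-S = 25 → Z
  i=14: H-S = 15 → P
  i=15: L-B = 10 → K
  i=16: O-V = 19 → T
  i=17: Y-O = 10 → K
  i=18: F-V = 10 → K
  i=19: L-W = 15 → P
  i=20: C-D = 25 → Z
  i=21: W-H = 15 → P
  i=22: G-W = 10 → K
  i=23: W-D = 19 → T
  i=24: Z-P = 10 → K
  shifts repeat with period 7: PKTKKPZ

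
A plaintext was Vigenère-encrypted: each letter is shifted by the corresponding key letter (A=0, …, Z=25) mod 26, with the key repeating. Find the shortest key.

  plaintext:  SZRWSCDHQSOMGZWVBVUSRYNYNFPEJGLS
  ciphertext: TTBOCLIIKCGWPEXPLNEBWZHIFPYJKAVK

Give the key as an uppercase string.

  i= 0: T-S =  1 → B
  i= 1: T-Z = 20 → U
  i= 2: B-R = 10 → K
  i= 3: O-W = 18 → S
  i= 4: C-S = 10 → K
  i= 5: L-C =  9 → J
  i= 6: I-D =  5 → F
  i= 7: I-H =  1 → B
  i= 8: K-Q = 20 → U
  i= 9: C-S = 10 → K
  i=10: G-O = 18 → S
  i=11: W-M = 10 → K
  i=12: P-G =  9 → J
  i=13: E-Z =  5 → F
  i=14: X-W =  1 → B
  i=15: P-V = 20 → U
  i=16: L-B = 10 → K
  i=17: N-V = 18 → S
  i=18: E-U = 10 → K
  i=19: B-S =  9 → J
  i=20: W-R =  5 → F
  i=21: Z-Y =  1 → B
  i=22: H-N = 20 → U
  i=23: I-Y = 10 → K
  i=24: F-N = 18 → S
  i=25: P-F = 10 → K
  i=26: Y-P =  9 → J
  i=27: J-E =  5 → F
  i=28: K-J =  1 → B
  i=29: A-G = 20 → U
  i=30: V-L = 10 → K
  i=31: K-S = 18 → S
  shifts repeat with period 7: BUKSKJF

BUKSKJF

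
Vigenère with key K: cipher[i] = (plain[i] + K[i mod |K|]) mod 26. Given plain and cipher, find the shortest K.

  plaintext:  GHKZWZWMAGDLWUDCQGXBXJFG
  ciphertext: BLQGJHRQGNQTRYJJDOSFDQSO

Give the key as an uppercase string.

  i= 0: B-G = 21 → V
  i= 1: L-H =  4 → E
  i= 2: Q-K =  6 → G
  i= 3: G-Z =  7 → H
  i= 4: J-W = 13 → N
  i= 5: H-Z =  8 → I
  i= 6: R-W = 21 → V
  i= 7: Q-M =  4 → E
  i= 8: G-A =  6 → G
  i= 9: N-G =  7 → H
  i=10: Q-D = 13 → N
  i=11: T-L =  8 → I
  i=12: R-W = 21 → V
  i=13: Y-U =  4 → E
  i=14: J-D =  6 → G
  i=15: J-C =  7 → H
  i=16: D-Q = 13 → N
  i=17: O-G =  8 → I
  i=18: S-X = 21 → V
  i=19: F-B =  4 → E
  i=20: D-X =  6 → G
  i=21: Q-J =  7 → H
  i=22: S-F = 13 → N
  i=23: O-G =  8 → I
  shifts repeat with period 6: VEGHNI

VEGHNI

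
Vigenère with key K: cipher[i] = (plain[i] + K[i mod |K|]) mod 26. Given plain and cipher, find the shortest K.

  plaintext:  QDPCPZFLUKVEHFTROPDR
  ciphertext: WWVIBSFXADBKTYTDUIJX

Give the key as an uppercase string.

GTGGMTAM

  i= 0: W-Q =  6 → G
  i= 1: W-D = 19 → T
  i= 2: V-P =  6 → G
  i= 3: I-C =  6 → G
  i= 4: B-P = 12 → M
  i= 5: S-Z = 19 → T
  i= 6: F-F =  0 → A
  i= 7: X-L = 12 → M
  i= 8: A-U =  6 → G
  i= 9: D-K = 19 → T
  i=10: B-V =  6 → G
  i=11: K-E =  6 → G
  i=12: T-H = 12 → M
  i=13: Y-F = 19 → T
  i=14: T-T =  0 → A
  i=15: D-R = 12 → M
  i=16: U-O =  6 → G
  i=17: I-P = 19 → T
  i=18: J-D =  6 → G
  i=19: X-R =  6 → G
  shifts repeat with period 8: GTGGMTAM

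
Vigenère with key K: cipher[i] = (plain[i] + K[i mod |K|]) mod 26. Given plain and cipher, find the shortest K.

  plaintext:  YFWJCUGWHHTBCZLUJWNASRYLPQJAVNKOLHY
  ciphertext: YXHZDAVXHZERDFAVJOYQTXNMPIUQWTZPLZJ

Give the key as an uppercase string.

  i= 0: Y-Y =  0 → A
  i= 1: X-F = 18 → S
  i= 2: H-W = 11 → L
  i= 3: Z-J = 16 → Q
  i= 4: D-C =  1 → B
  i= 5: A-U =  6 → G
  i= 6: V-G = 15 → P
  i= 7: X-W =  1 → B
  i= 8: H-H =  0 → A
  i= 9: Z-H = 18 → S
  i=10: E-T = 11 → L
  i=11: R-B = 16 → Q
  i=12: D-C =  1 → B
  i=13: F-Z =  6 → G
  i=14: A-L = 15 → P
  i=15: V-U =  1 → B
  i=16: J-J =  0 → A
  i=17: O-W = 18 → S
  i=18: Y-N = 11 → L
  i=19: Q-A = 16 → Q
  i=20: T-S =  1 → B
  i=21: X-R =  6 → G
  i=22: N-Y = 15 → P
  i=23: M-L =  1 → B
  i=24: P-P =  0 → A
  i=25: I-Q = 18 → S
  i=26: U-J = 11 → L
  i=27: Q-A = 16 → Q
  i=28: W-V =  1 → B
  i=29: T-N =  6 → G
  i=30: Z-K = 15 → P
  i=31: P-O =  1 → B
  i=32: L-L =  0 → A
  i=33: Z-H = 18 → S
  i=34: J-Y = 11 → L
  shifts repeat with period 8: ASLQBGPB

ASLQBGPB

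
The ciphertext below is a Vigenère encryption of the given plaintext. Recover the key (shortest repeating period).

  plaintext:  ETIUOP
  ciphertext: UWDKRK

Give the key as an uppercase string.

QDV

  i= 0: U-E = 16 → Q
  i= 1: W-T =  3 → D
  i= 2: D-I = 21 → V
  i= 3: K-U = 16 → Q
  i= 4: R-O =  3 → D
  i= 5: K-P = 21 → V
  shifts repeat with period 3: QDV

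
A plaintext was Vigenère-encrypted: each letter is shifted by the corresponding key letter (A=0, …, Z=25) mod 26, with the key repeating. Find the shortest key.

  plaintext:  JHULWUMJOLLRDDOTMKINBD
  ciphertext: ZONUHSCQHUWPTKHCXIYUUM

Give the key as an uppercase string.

QHTJLY

  i= 0: Z-J = 16 → Q
  i= 1: O-H =  7 → H
  i= 2: N-U = 19 → T
  i= 3: U-L =  9 → J
  i= 4: H-W = 11 → L
  i= 5: S-U = 24 → Y
  i= 6: C-M = 16 → Q
  i= 7: Q-J =  7 → H
  i= 8: H-O = 19 → T
  i= 9: U-L =  9 → J
  i=10: W-L = 11 → L
  i=11: P-R = 24 → Y
  i=12: T-D = 16 → Q
  i=13: K-D =  7 → H
  i=14: H-O = 19 → T
  i=15: C-T =  9 → J
  i=16: X-M = 11 → L
  i=17: I-K = 24 → Y
  i=18: Y-I = 16 → Q
  i=19: U-N =  7 → H
  i=20: U-B = 19 → T
  i=21: M-D =  9 → J
  shifts repeat with period 6: QHTJLY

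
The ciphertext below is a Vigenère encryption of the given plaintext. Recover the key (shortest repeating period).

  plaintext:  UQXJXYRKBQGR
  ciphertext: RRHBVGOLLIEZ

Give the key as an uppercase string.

  i= 0: R-U = 23 → X
  i= 1: R-Q =  1 → B
  i= 2: H-X = 10 → K
  i= 3: B-J = 18 → S
  i= 4: V-X = 24 → Y
  i= 5: G-Y =  8 → I
  i= 6: O-R = 23 → X
  i= 7: L-K =  1 → B
  i= 8: L-B = 10 → K
  i= 9: I-Q = 18 → S
  i=10: E-G = 24 → Y
  i=11: Z-R =  8 → I
  shifts repeat with period 6: XBKSYI

XBKSYI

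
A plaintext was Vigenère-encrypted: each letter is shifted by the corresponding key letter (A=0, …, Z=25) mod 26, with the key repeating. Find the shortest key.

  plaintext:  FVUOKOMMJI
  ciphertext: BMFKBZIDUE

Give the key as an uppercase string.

  i= 0: B-F = 22 → W
  i= 1: M-V = 17 → R
  i= 2: F-U = 11 → L
  i= 3: K-O = 22 → W
  i= 4: B-K = 17 → R
  i= 5: Z-O = 11 → L
  i= 6: I-M = 22 → W
  i= 7: D-M = 17 → R
  i= 8: U-J = 11 → L
  i= 9: E-I = 22 → W
  shifts repeat with period 3: WRL

WRL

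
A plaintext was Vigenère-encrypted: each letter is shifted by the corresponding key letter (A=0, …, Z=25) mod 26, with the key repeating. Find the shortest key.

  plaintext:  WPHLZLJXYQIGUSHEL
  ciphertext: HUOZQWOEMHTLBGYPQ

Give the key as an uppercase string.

LFHOR

  i= 0: H-W = 11 → L
  i= 1: U-P =  5 → F
  i= 2: O-H =  7 → H
  i= 3: Z-L = 14 → O
  i= 4: Q-Z = 17 → R
  i= 5: W-L = 11 → L
  i= 6: O-J =  5 → F
  i= 7: E-X =  7 → H
  i= 8: M-Y = 14 → O
  i= 9: H-Q = 17 → R
  i=10: T-I = 11 → L
  i=11: L-G =  5 → F
  i=12: B-U =  7 → H
  i=13: G-S = 14 → O
  i=14: Y-H = 17 → R
  i=15: P-E = 11 → L
  i=16: Q-L =  5 → F
  shifts repeat with period 5: LFHOR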